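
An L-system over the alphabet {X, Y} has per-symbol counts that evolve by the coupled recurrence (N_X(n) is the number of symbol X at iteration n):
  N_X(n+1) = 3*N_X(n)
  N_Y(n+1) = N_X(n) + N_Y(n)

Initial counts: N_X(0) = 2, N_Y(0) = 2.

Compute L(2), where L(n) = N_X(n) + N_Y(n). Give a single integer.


Answer: 28

Derivation:
Step 0: N_X=2, N_Y=2, L=4
Step 1: N_X=6, N_Y=4, L=10
Step 2: N_X=18, N_Y=10, L=28


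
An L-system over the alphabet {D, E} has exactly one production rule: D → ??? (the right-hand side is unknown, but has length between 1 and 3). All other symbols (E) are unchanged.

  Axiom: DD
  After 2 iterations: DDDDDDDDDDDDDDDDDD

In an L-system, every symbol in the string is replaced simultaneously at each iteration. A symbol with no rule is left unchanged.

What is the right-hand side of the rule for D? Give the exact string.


Answer: DDD

Derivation:
Trying D → DDD:
  Step 0: DD
  Step 1: DDDDDD
  Step 2: DDDDDDDDDDDDDDDDDD
Matches the given result.


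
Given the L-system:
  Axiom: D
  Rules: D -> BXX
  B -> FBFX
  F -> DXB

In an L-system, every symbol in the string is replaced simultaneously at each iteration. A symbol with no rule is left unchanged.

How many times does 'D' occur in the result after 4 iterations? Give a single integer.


Step 0: D  (1 'D')
Step 1: BXX  (0 'D')
Step 2: FBFXXX  (0 'D')
Step 3: DXBFBFXDXBXXX  (2 'D')
Step 4: BXXXFBFXDXBFBFXDXBXBXXXFBFXXXX  (2 'D')

Answer: 2


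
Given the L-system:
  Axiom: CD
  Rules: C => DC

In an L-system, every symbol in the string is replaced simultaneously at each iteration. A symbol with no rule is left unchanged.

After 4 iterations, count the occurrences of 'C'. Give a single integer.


Answer: 1

Derivation:
Step 0: CD  (1 'C')
Step 1: DCD  (1 'C')
Step 2: DDCD  (1 'C')
Step 3: DDDCD  (1 'C')
Step 4: DDDDCD  (1 'C')


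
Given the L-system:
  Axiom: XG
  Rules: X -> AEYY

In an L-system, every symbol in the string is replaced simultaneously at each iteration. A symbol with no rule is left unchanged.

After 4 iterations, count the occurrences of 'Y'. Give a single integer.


Answer: 2

Derivation:
Step 0: XG  (0 'Y')
Step 1: AEYYG  (2 'Y')
Step 2: AEYYG  (2 'Y')
Step 3: AEYYG  (2 'Y')
Step 4: AEYYG  (2 'Y')


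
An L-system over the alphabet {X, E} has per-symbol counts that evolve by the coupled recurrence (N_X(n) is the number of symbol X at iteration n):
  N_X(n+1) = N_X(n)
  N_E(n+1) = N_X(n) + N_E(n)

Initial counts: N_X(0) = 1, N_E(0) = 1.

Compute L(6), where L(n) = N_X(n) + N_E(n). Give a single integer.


Answer: 8

Derivation:
Step 0: N_X=1, N_E=1, L=2
Step 1: N_X=1, N_E=2, L=3
Step 2: N_X=1, N_E=3, L=4
Step 3: N_X=1, N_E=4, L=5
Step 4: N_X=1, N_E=5, L=6
Step 5: N_X=1, N_E=6, L=7
Step 6: N_X=1, N_E=7, L=8


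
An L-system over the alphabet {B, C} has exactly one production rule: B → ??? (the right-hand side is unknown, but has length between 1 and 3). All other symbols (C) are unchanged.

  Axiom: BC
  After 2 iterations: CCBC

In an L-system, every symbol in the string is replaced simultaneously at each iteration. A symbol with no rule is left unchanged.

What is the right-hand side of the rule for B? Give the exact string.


Answer: CB

Derivation:
Trying B → CB:
  Step 0: BC
  Step 1: CBC
  Step 2: CCBC
Matches the given result.


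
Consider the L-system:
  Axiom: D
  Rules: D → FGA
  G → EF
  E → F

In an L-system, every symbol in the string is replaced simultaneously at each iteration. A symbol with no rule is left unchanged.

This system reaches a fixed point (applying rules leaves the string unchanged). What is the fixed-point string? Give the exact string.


Answer: FFFA

Derivation:
Step 0: D
Step 1: FGA
Step 2: FEFA
Step 3: FFFA
Step 4: FFFA  (unchanged — fixed point at step 3)


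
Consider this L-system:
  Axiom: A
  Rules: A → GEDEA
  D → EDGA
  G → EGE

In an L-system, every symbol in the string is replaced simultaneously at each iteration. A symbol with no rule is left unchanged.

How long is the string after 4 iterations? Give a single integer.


Answer: 76

Derivation:
Step 0: length = 1
Step 1: length = 5
Step 2: length = 14
Step 3: length = 34
Step 4: length = 76


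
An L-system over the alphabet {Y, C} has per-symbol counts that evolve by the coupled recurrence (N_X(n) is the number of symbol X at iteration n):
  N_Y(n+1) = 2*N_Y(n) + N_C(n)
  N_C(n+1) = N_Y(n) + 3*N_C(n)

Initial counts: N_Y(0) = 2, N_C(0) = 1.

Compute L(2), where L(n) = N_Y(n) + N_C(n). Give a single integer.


Step 0: N_Y=2, N_C=1, L=3
Step 1: N_Y=5, N_C=5, L=10
Step 2: N_Y=15, N_C=20, L=35

Answer: 35


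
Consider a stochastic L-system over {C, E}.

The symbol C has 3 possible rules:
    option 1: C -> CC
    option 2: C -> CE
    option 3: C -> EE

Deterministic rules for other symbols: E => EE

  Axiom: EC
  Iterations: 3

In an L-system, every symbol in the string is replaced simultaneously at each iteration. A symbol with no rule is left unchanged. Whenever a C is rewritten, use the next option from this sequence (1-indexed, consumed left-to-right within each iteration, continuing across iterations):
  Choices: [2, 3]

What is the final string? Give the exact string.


Answer: EEEEEEEEEEEEEEEE

Derivation:
Step 0: EC
Step 1: EECE  (used choices [2])
Step 2: EEEEEEEE  (used choices [3])
Step 3: EEEEEEEEEEEEEEEE  (used choices [])


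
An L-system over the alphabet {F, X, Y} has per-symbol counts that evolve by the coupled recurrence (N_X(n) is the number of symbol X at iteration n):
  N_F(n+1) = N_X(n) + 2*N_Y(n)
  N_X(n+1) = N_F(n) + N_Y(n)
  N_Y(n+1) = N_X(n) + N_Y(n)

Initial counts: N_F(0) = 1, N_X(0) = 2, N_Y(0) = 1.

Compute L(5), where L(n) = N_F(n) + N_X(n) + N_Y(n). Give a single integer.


Answer: 195

Derivation:
Step 0: N_F=1, N_X=2, N_Y=1, L=4
Step 1: N_F=4, N_X=2, N_Y=3, L=9
Step 2: N_F=8, N_X=7, N_Y=5, L=20
Step 3: N_F=17, N_X=13, N_Y=12, L=42
Step 4: N_F=37, N_X=29, N_Y=25, L=91
Step 5: N_F=79, N_X=62, N_Y=54, L=195


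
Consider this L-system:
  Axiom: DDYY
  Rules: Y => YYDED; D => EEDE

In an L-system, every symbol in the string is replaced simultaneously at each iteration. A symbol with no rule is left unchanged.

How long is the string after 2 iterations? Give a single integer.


Answer: 52

Derivation:
Step 0: length = 4
Step 1: length = 18
Step 2: length = 52


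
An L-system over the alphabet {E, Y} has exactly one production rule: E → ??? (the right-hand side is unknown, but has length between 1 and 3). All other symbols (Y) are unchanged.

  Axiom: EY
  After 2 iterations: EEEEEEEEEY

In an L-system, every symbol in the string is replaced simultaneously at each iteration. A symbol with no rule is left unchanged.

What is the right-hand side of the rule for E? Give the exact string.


Trying E → EEE:
  Step 0: EY
  Step 1: EEEY
  Step 2: EEEEEEEEEY
Matches the given result.

Answer: EEE


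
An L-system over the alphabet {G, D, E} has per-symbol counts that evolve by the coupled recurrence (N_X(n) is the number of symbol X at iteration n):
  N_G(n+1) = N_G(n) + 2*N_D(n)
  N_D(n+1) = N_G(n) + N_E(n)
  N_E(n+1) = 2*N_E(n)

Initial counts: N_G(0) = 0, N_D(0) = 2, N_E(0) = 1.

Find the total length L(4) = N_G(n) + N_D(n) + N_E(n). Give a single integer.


Answer: 80

Derivation:
Step 0: N_G=0, N_D=2, N_E=1, L=3
Step 1: N_G=4, N_D=1, N_E=2, L=7
Step 2: N_G=6, N_D=6, N_E=4, L=16
Step 3: N_G=18, N_D=10, N_E=8, L=36
Step 4: N_G=38, N_D=26, N_E=16, L=80


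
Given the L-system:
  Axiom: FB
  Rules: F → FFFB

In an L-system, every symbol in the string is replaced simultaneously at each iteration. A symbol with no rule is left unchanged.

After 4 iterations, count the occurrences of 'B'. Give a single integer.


Step 0: FB  (1 'B')
Step 1: FFFBB  (2 'B')
Step 2: FFFBFFFBFFFBBB  (5 'B')
Step 3: FFFBFFFBFFFBBFFFBFFFBFFFBBFFFBFFFBFFFBBBB  (14 'B')
Step 4: FFFBFFFBFFFBBFFFBFFFBFFFBBFFFBFFFBFFFBBBFFFBFFFBFFFBBFFFBFFFBFFFBBFFFBFFFBFFFBBBFFFBFFFBFFFBBFFFBFFFBFFFBBFFFBFFFBFFFBBBBB  (41 'B')

Answer: 41


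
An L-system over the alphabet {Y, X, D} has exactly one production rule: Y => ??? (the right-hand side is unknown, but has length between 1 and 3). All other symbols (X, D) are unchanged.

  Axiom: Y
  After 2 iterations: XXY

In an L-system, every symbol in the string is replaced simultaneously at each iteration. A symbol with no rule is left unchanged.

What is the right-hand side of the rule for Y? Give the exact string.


Answer: XY

Derivation:
Trying Y => XY:
  Step 0: Y
  Step 1: XY
  Step 2: XXY
Matches the given result.


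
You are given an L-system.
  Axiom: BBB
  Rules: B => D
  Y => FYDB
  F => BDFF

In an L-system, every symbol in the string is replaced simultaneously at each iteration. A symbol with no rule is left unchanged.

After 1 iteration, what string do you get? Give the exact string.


Step 0: BBB
Step 1: DDD

Answer: DDD


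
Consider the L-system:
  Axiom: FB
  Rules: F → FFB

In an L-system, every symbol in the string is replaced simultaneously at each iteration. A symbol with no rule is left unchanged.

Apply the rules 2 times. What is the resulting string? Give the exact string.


Answer: FFBFFBBB

Derivation:
Step 0: FB
Step 1: FFBB
Step 2: FFBFFBBB


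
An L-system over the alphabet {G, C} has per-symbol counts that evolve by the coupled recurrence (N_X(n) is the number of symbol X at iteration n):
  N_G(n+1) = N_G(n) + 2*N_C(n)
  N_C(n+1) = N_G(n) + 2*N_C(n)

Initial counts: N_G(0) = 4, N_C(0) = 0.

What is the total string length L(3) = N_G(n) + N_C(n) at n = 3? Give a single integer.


Step 0: N_G=4, N_C=0, L=4
Step 1: N_G=4, N_C=4, L=8
Step 2: N_G=12, N_C=12, L=24
Step 3: N_G=36, N_C=36, L=72

Answer: 72


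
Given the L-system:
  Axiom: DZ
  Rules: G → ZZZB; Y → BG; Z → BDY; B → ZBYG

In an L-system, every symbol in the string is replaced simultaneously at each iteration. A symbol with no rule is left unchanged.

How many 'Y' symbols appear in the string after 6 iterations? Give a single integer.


Answer: 105

Derivation:
Step 0: DZ  (0 'Y')
Step 1: DBDY  (1 'Y')
Step 2: DZBYGDBG  (1 'Y')
Step 3: DBDYZBYGBGZZZBDZBYGZZZB  (3 'Y')
Step 4: DZBYGDBGBDYZBYGBGZZZBZBYGZZZBBDYBDYBDYZBYGDBDYZBYGBGZZZBBDYBDYBDYZBYG  (14 'Y')
Step 5: DBDYZBYGBGZZZBDZBYGZZZBZBYGDBGBDYZBYGBGZZZBZBYGZZZBBDYBDYBDYZBYGBDYZBYGBGZZZBBDYBDYBDYZBYGZBYGDBGZBYGDBGZBYGDBGBDYZBYGBGZZZBDZBYGDBGBDYZBYGBGZZZBZBYGZZZBBDYBDYBDYZBYGZBYGDBGZBYGDBGZBYGDBGBDYZBYGBGZZZB  (35 'Y')
Step 6: DZBYGDBGBDYZBYGBGZZZBZBYGZZZBBDYBDYBDYZBYGDBDYZBYGBGZZZBBDYBDYBDYZBYGBDYZBYGBGZZZBDZBYGZZZBZBYGDBGBDYZBYGBGZZZBZBYGZZZBBDYBDYBDYZBYGBDYZBYGBGZZZBBDYBDYBDYZBYGZBYGDBGZBYGDBGZBYGDBGBDYZBYGBGZZZBZBYGDBGBDYZBYGBGZZZBZBYGZZZBBDYBDYBDYZBYGZBYGDBGZBYGDBGZBYGDBGBDYZBYGBGZZZBBDYZBYGBGZZZBDZBYGZZZBBDYZBYGBGZZZBDZBYGZZZBBDYZBYGBGZZZBDZBYGZZZBZBYGDBGBDYZBYGBGZZZBZBYGZZZBBDYBDYBDYZBYGDBDYZBYGBGZZZBDZBYGZZZBZBYGDBGBDYZBYGBGZZZBZBYGZZZBBDYBDYBDYZBYGBDYZBYGBGZZZBBDYBDYBDYZBYGZBYGDBGZBYGDBGZBYGDBGBDYZBYGBGZZZBBDYZBYGBGZZZBDZBYGZZZBBDYZBYGBGZZZBDZBYGZZZBBDYZBYGBGZZZBDZBYGZZZBZBYGDBGBDYZBYGBGZZZBZBYGZZZBBDYBDYBDYZBYG  (105 'Y')


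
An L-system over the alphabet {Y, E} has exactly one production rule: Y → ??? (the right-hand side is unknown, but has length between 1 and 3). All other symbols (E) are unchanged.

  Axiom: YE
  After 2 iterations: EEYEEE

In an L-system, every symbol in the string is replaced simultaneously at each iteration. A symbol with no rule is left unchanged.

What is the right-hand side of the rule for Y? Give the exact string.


Trying Y → EYE:
  Step 0: YE
  Step 1: EYEE
  Step 2: EEYEEE
Matches the given result.

Answer: EYE


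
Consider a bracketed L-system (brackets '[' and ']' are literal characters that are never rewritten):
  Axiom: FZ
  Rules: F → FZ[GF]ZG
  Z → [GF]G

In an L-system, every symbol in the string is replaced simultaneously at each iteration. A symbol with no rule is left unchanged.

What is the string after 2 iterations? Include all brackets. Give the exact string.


Answer: FZ[GF]ZG[GF]G[GFZ[GF]ZG][GF]GG[GFZ[GF]ZG]G

Derivation:
Step 0: FZ
Step 1: FZ[GF]ZG[GF]G
Step 2: FZ[GF]ZG[GF]G[GFZ[GF]ZG][GF]GG[GFZ[GF]ZG]G


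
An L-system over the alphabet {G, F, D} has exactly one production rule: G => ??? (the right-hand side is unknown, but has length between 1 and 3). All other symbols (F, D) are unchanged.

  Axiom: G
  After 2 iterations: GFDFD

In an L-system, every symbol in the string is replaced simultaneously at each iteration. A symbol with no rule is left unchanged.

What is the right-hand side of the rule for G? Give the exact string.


Trying G => GFD:
  Step 0: G
  Step 1: GFD
  Step 2: GFDFD
Matches the given result.

Answer: GFD


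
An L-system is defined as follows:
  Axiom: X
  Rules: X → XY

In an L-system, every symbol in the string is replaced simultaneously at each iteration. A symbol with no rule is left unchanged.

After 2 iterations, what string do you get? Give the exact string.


Answer: XYY

Derivation:
Step 0: X
Step 1: XY
Step 2: XYY


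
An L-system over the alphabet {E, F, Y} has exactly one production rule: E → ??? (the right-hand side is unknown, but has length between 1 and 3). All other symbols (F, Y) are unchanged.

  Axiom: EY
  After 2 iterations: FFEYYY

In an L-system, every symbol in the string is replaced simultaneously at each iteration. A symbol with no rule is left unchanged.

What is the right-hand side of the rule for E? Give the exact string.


Trying E → FEY:
  Step 0: EY
  Step 1: FEYY
  Step 2: FFEYYY
Matches the given result.

Answer: FEY


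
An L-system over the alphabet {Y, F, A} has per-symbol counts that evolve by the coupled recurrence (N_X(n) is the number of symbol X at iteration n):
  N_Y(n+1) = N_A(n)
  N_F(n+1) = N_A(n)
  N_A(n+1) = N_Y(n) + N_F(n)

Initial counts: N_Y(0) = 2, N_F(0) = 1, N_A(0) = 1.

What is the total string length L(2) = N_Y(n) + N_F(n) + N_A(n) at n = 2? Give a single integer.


Answer: 8

Derivation:
Step 0: N_Y=2, N_F=1, N_A=1, L=4
Step 1: N_Y=1, N_F=1, N_A=3, L=5
Step 2: N_Y=3, N_F=3, N_A=2, L=8


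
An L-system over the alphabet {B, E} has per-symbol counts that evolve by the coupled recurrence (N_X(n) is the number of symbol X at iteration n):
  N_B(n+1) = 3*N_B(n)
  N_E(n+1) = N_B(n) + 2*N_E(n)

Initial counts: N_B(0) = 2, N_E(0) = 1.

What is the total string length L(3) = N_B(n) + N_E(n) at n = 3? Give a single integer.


Step 0: N_B=2, N_E=1, L=3
Step 1: N_B=6, N_E=4, L=10
Step 2: N_B=18, N_E=14, L=32
Step 3: N_B=54, N_E=46, L=100

Answer: 100


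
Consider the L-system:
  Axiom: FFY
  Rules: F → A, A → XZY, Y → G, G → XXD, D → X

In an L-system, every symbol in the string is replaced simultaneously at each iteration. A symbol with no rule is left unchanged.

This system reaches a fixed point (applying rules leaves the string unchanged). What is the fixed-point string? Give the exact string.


Answer: XZXXXXZXXXXXX

Derivation:
Step 0: FFY
Step 1: AAG
Step 2: XZYXZYXXD
Step 3: XZGXZGXXX
Step 4: XZXXDXZXXDXXX
Step 5: XZXXXXZXXXXXX
Step 6: XZXXXXZXXXXXX  (unchanged — fixed point at step 5)


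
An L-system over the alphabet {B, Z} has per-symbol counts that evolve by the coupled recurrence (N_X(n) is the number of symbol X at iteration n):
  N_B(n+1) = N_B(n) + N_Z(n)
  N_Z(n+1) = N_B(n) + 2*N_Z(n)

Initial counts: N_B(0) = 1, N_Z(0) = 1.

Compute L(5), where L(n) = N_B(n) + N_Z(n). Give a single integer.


Step 0: N_B=1, N_Z=1, L=2
Step 1: N_B=2, N_Z=3, L=5
Step 2: N_B=5, N_Z=8, L=13
Step 3: N_B=13, N_Z=21, L=34
Step 4: N_B=34, N_Z=55, L=89
Step 5: N_B=89, N_Z=144, L=233

Answer: 233


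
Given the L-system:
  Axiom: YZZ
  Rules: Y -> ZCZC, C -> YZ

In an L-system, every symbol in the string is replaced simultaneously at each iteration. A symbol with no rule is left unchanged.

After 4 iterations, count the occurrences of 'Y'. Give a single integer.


Answer: 4

Derivation:
Step 0: YZZ  (1 'Y')
Step 1: ZCZCZZ  (0 'Y')
Step 2: ZYZZYZZZ  (2 'Y')
Step 3: ZZCZCZZZCZCZZZ  (0 'Y')
Step 4: ZZYZZYZZZZYZZYZZZZ  (4 'Y')


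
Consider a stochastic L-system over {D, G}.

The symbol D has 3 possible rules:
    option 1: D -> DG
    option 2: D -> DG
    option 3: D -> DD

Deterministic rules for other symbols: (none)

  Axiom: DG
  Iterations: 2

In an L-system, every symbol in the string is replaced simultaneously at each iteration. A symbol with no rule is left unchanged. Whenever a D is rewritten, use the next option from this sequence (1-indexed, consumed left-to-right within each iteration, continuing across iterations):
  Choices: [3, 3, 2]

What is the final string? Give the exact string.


Step 0: DG
Step 1: DDG  (used choices [3])
Step 2: DDDGG  (used choices [3, 2])

Answer: DDDGG


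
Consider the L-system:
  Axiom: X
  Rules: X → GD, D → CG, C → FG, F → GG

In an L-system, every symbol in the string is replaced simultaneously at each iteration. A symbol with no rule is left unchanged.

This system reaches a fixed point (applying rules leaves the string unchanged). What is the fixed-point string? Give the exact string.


Step 0: X
Step 1: GD
Step 2: GCG
Step 3: GFGG
Step 4: GGGGG
Step 5: GGGGG  (unchanged — fixed point at step 4)

Answer: GGGGG


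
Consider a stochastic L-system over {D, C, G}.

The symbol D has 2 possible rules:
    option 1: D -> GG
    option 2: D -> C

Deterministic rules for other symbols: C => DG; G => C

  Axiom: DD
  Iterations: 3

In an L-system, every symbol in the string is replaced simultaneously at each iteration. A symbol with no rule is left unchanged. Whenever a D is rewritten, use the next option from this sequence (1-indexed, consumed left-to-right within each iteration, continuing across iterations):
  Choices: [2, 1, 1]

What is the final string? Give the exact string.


Answer: GGCDGDG

Derivation:
Step 0: DD
Step 1: CGG  (used choices [2, 1])
Step 2: DGCC  (used choices [])
Step 3: GGCDGDG  (used choices [1])


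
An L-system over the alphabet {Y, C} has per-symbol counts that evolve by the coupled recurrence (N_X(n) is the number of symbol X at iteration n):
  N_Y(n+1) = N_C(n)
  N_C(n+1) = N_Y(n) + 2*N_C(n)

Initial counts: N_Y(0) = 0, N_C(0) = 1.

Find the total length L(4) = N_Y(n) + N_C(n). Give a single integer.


Answer: 41

Derivation:
Step 0: N_Y=0, N_C=1, L=1
Step 1: N_Y=1, N_C=2, L=3
Step 2: N_Y=2, N_C=5, L=7
Step 3: N_Y=5, N_C=12, L=17
Step 4: N_Y=12, N_C=29, L=41


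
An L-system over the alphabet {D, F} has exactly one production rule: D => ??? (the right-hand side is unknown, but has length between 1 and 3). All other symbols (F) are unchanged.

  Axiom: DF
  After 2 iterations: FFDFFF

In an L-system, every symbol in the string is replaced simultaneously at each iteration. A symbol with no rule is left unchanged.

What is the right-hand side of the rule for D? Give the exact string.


Trying D => FDF:
  Step 0: DF
  Step 1: FDFF
  Step 2: FFDFFF
Matches the given result.

Answer: FDF


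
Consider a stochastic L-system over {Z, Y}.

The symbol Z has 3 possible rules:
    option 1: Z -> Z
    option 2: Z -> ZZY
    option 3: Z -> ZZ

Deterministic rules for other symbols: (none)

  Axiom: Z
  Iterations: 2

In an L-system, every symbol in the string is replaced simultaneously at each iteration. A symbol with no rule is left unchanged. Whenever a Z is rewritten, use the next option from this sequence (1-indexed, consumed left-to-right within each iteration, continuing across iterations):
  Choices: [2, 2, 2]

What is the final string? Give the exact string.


Step 0: Z
Step 1: ZZY  (used choices [2])
Step 2: ZZYZZYY  (used choices [2, 2])

Answer: ZZYZZYY


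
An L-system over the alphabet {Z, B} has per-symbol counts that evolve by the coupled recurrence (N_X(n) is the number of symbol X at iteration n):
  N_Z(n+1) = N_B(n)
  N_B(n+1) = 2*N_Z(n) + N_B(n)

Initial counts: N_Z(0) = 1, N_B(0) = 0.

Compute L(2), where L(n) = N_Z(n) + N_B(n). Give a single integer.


Step 0: N_Z=1, N_B=0, L=1
Step 1: N_Z=0, N_B=2, L=2
Step 2: N_Z=2, N_B=2, L=4

Answer: 4


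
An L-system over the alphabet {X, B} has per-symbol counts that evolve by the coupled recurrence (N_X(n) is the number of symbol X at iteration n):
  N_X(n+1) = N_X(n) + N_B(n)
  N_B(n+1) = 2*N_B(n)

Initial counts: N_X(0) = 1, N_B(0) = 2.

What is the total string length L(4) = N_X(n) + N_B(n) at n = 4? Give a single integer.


Answer: 63

Derivation:
Step 0: N_X=1, N_B=2, L=3
Step 1: N_X=3, N_B=4, L=7
Step 2: N_X=7, N_B=8, L=15
Step 3: N_X=15, N_B=16, L=31
Step 4: N_X=31, N_B=32, L=63


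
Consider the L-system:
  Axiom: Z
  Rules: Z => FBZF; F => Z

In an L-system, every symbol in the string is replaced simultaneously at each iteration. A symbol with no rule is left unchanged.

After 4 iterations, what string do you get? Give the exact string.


Step 0: Z
Step 1: FBZF
Step 2: ZBFBZFZ
Step 3: FBZFBZBFBZFZFBZF
Step 4: ZBFBZFZBFBZFBZBFBZFZFBZFZBFBZFZ

Answer: ZBFBZFZBFBZFBZBFBZFZFBZFZBFBZFZ


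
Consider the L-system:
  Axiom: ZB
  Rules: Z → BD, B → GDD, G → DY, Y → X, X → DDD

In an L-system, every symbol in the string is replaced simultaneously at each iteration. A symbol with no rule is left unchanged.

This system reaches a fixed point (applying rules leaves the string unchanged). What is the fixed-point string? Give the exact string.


Answer: DDDDDDDDDDDDD

Derivation:
Step 0: ZB
Step 1: BDGDD
Step 2: GDDDDYDD
Step 3: DYDDDDXDD
Step 4: DXDDDDDDDDD
Step 5: DDDDDDDDDDDDD
Step 6: DDDDDDDDDDDDD  (unchanged — fixed point at step 5)


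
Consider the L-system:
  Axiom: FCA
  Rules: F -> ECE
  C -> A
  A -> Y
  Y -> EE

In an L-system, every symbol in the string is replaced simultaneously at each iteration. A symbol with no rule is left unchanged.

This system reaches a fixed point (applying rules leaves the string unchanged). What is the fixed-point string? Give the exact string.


Step 0: FCA
Step 1: ECEAY
Step 2: EAEYEE
Step 3: EYEEEEE
Step 4: EEEEEEEE
Step 5: EEEEEEEE  (unchanged — fixed point at step 4)

Answer: EEEEEEEE


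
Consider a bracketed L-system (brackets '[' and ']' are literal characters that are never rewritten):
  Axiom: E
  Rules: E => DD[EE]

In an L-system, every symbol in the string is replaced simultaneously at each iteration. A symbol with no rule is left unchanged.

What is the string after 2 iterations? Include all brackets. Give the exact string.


Step 0: E
Step 1: DD[EE]
Step 2: DD[DD[EE]DD[EE]]

Answer: DD[DD[EE]DD[EE]]


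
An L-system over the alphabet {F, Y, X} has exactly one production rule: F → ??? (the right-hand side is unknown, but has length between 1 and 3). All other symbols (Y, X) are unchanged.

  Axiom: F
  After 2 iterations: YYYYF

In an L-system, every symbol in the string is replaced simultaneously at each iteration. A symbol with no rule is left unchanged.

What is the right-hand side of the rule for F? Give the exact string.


Answer: YYF

Derivation:
Trying F → YYF:
  Step 0: F
  Step 1: YYF
  Step 2: YYYYF
Matches the given result.


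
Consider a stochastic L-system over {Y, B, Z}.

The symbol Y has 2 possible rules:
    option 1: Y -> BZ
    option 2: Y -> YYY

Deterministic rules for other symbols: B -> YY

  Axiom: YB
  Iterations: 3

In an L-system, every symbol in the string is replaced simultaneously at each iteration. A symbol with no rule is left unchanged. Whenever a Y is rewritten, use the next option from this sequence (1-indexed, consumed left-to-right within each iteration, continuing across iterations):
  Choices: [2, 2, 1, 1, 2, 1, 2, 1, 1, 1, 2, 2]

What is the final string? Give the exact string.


Answer: YYYBZBZYYZYYZBZYYYYYYYYZ

Derivation:
Step 0: YB
Step 1: YYYYY  (used choices [2])
Step 2: YYYBZBZYYYBZ  (used choices [2, 1, 1, 2, 1])
Step 3: YYYBZBZYYZYYZBZYYYYYYYYZ  (used choices [2, 1, 1, 1, 2, 2])


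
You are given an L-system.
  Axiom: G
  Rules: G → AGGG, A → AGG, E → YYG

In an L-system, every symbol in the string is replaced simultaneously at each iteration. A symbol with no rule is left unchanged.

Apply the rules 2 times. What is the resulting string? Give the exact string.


Step 0: G
Step 1: AGGG
Step 2: AGGAGGGAGGGAGGG

Answer: AGGAGGGAGGGAGGG


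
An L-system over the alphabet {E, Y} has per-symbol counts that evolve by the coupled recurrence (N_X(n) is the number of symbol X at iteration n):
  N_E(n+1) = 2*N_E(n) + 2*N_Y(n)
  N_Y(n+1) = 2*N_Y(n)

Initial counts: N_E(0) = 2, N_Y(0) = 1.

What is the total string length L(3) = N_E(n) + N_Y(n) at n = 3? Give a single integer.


Step 0: N_E=2, N_Y=1, L=3
Step 1: N_E=6, N_Y=2, L=8
Step 2: N_E=16, N_Y=4, L=20
Step 3: N_E=40, N_Y=8, L=48

Answer: 48


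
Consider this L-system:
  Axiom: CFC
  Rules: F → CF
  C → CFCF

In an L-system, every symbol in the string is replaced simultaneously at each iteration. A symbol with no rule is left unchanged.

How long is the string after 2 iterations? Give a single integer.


Step 0: length = 3
Step 1: length = 10
Step 2: length = 30

Answer: 30


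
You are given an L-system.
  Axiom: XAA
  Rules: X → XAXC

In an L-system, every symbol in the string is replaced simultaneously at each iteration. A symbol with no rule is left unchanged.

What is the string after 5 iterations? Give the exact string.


Step 0: XAA
Step 1: XAXCAA
Step 2: XAXCAXAXCCAA
Step 3: XAXCAXAXCCAXAXCAXAXCCCAA
Step 4: XAXCAXAXCCAXAXCAXAXCCCAXAXCAXAXCCAXAXCAXAXCCCCAA
Step 5: XAXCAXAXCCAXAXCAXAXCCCAXAXCAXAXCCAXAXCAXAXCCCCAXAXCAXAXCCAXAXCAXAXCCCAXAXCAXAXCCAXAXCAXAXCCCCCAA

Answer: XAXCAXAXCCAXAXCAXAXCCCAXAXCAXAXCCAXAXCAXAXCCCCAXAXCAXAXCCAXAXCAXAXCCCAXAXCAXAXCCAXAXCAXAXCCCCCAA


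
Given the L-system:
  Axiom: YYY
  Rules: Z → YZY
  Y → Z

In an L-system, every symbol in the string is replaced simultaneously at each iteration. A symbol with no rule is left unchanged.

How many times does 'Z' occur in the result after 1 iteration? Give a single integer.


Step 0: YYY  (0 'Z')
Step 1: ZZZ  (3 'Z')

Answer: 3


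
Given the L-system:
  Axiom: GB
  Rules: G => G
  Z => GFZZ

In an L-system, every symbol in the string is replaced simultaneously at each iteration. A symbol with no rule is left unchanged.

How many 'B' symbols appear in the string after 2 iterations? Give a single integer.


Step 0: GB  (1 'B')
Step 1: GB  (1 'B')
Step 2: GB  (1 'B')

Answer: 1


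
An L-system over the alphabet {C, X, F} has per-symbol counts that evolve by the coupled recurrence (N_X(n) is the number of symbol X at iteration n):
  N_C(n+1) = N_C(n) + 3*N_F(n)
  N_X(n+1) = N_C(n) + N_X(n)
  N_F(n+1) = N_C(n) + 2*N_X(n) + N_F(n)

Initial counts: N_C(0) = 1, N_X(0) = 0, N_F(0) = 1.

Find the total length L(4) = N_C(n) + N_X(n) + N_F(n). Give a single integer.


Answer: 259

Derivation:
Step 0: N_C=1, N_X=0, N_F=1, L=2
Step 1: N_C=4, N_X=1, N_F=2, L=7
Step 2: N_C=10, N_X=5, N_F=8, L=23
Step 3: N_C=34, N_X=15, N_F=28, L=77
Step 4: N_C=118, N_X=49, N_F=92, L=259


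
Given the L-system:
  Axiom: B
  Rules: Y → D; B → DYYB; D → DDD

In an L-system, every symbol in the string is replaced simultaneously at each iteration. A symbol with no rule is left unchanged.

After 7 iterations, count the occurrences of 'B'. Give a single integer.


Answer: 1

Derivation:
Final string: DDDDDDDDDDDDDDDDDDDDDDDDDDDDDDDDDDDDDDDDDDDDDDDDDDDDDDDDDDDDDDDDDDDDDDDDDDDDDDDDDDDDDDDDDDDDDDDDDDDDDDDDDDDDDDDDDDDDDDDDDDDDDDDDDDDDDDDDDDDDDDDDDDDDDDDDDDDDDDDDDDDDDDDDDDDDDDDDDDDDDDDDDDDDDDDDDDDDDDDDDDDDDDDDDDDDDDDDDDDDDDDDDDDDDDDDDDDDDDDDDDDDDDDDDDDDDDDDDDDDDDDDDDDDDDDDDDDDDDDDDDDDDDDDDDDDDDDDDDDDDDDDDDDDDDDDDDDDDDDDDDDDDDDDDDDDDDDDDDDDDDDDDDDDDDDDDDDDDDDDDDDDDDDDDDDDDDDDDDDDDDDDDDDDDDDDDDDDDDDDDDDDDDDDDDDDDDDDDDDDDDDDDDDDDDDDDDDDDDDDDDDDDDDDDDDDDDDDDDDDDDDDDDDDDDDDDDDDDDDDDDDDDDDDDDDDDDDDDDDDDDDDDDDDDDDDDDDDDDDDDDDDDDDDDDDDDDDDDDDDDDDDDDDDDDDDDDDDDDDDDDDDDDDDDDDDDDDDDDDDDDDDDDDDDDDDDDDDDDDDDDDDDDDDDDDDDDDDDDDDDDDDDDDDDDDDDDDDDDDDDDDDDDDDDDDDDDDDDDDDDDDDDDDDDDDDDDDDDDDDDDDDDDDDDDDDDDDDDDDDDDDDDDDDDDDDDDDDDDDDDDDDDDDDDDDDDDDDDDDDDDDDDDDDDDDDDDDDDDDDDDDDDDDDDDDDDDDDDDDDDDDDDDDDDDDDDDDDDDDDDDDDDDDDDDDDDDDDDDDDDDDDDDDDDDDDDDDDDDDDDDDDDDDDDDDDDDDDDDDDDDDDDDDDDDDDDDDDDDDDDDDDDDDDDDDDDDDDDDDDDDDDDDDDDDDDDDDDDDDDDDDDDDDDDDDDDDDDDDDDDDDDDDDDDDDDDDDDDDDDDDDDDDDDDDDDDDDDDDDDDDDDDDDDDDDDDDDDDDDDDDDDDDDDDDDDDDDDDDDDDDDDDDDDDDDDDDDDDDDDDDDDDDDDDDDDDDDDDDDDDDDDDDDDDDDDDDDDDDDDDDDDDDDDDDDDDDDDDDDDDDDDDDDDDDDDDDDDDDDDDDDDDDDDDDDDDDDDDDDDDDDDDDDDDDDDDDDDDDDDDDDDDDDDDDDDDDDDDDDDDDDDDDDDDDDDDDDDDDDDDDDDDDDDDDDDDDDDDDDDDDDDDDDDDDDDDDDDDDDDDDDDDDDDDDDDDDDDDDDDDDDDDDDDDDDDDDDDDDDDDDDDDDDDDDDDDDDDDDDDDDDDDDDDDDDDDDDDDDDDDDDDDDDDDDDDDDDDDDDDDDDDDDDDDDDDDDDDDDDDDDDDDDDDDDDDDDDDDDDDDDDDDDDDDDDDDDDDDDDDDDDDDDDDDDDDDDDDDDDDDDDDDDDDDDDDDDDDDDDDDDDDDDDDDDDDDDDDDDDDDDDDDDDDDDDDDDDDDDDDDDDDDDDDDDDDDDDDDDDDDDDDDDDDDDDDDDDDDDDDDDDDDDDDDDDDDDDDDDDDDDDDDDDDDDDDDDDDDDDDDDDDDDDDDDDDDDDDDDDDDDDDDDDDDDDDDDDDDDDDDDDDDDDDDDDDDDDDDDDDDDDDDDDDDDDDDDDDDDDDDDDDDDDDDDDDDDDDDDDDDDDDDDDDDDDDDDDDDDDDDDDDDDDDDDDDDDDDDDDDDDDDDDDDDDDDDDDDDDDDDDDDDDDDDDDDDDDDDDDDDDDDDDDDDDDDDDDDDDDDDDDDDDDDDDDDDDDDDDDDDDDDDDDDDDDDDDDDDDDDDDDDDDDDDDDDDDDDDDDDDYYB
Count of 'B': 1


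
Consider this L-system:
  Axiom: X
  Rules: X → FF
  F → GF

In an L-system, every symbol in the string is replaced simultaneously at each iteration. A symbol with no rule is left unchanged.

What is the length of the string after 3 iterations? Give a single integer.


Step 0: length = 1
Step 1: length = 2
Step 2: length = 4
Step 3: length = 6

Answer: 6


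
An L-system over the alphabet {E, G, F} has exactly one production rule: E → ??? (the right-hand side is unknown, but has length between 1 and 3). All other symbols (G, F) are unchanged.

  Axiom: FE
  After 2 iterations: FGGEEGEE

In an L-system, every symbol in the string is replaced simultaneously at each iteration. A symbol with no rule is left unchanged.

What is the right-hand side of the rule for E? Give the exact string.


Answer: GEE

Derivation:
Trying E → GEE:
  Step 0: FE
  Step 1: FGEE
  Step 2: FGGEEGEE
Matches the given result.


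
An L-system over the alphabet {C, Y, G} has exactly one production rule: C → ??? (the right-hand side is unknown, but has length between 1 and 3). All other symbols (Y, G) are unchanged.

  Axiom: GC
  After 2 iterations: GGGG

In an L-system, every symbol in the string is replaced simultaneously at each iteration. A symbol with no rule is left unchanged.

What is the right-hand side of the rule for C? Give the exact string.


Answer: GGG

Derivation:
Trying C → GGG:
  Step 0: GC
  Step 1: GGGG
  Step 2: GGGG
Matches the given result.


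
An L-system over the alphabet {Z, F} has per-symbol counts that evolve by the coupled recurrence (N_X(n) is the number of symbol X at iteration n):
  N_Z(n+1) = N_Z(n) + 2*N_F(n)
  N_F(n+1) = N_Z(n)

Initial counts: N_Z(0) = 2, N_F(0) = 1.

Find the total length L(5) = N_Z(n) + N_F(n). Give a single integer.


Answer: 96

Derivation:
Step 0: N_Z=2, N_F=1, L=3
Step 1: N_Z=4, N_F=2, L=6
Step 2: N_Z=8, N_F=4, L=12
Step 3: N_Z=16, N_F=8, L=24
Step 4: N_Z=32, N_F=16, L=48
Step 5: N_Z=64, N_F=32, L=96


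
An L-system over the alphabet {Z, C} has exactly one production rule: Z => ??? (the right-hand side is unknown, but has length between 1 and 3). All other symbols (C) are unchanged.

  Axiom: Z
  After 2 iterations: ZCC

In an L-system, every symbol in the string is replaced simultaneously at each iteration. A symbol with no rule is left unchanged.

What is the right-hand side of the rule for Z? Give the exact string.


Trying Z => ZC:
  Step 0: Z
  Step 1: ZC
  Step 2: ZCC
Matches the given result.

Answer: ZC


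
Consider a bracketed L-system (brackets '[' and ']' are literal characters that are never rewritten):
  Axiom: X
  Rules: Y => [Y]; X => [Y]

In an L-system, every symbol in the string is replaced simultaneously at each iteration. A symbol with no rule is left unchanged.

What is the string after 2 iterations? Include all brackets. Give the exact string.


Answer: [[Y]]

Derivation:
Step 0: X
Step 1: [Y]
Step 2: [[Y]]


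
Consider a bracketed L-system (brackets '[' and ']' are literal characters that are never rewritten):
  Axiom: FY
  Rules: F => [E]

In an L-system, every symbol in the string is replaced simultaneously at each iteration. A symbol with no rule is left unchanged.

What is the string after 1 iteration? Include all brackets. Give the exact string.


Answer: [E]Y

Derivation:
Step 0: FY
Step 1: [E]Y


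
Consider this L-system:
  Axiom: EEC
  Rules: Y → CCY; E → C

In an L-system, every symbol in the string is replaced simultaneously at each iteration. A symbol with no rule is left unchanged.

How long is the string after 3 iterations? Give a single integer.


Answer: 3

Derivation:
Step 0: length = 3
Step 1: length = 3
Step 2: length = 3
Step 3: length = 3


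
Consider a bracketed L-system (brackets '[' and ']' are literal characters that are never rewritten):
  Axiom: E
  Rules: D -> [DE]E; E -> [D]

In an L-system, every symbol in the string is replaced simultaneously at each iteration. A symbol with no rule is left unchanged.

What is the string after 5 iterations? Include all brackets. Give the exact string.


Step 0: E
Step 1: [D]
Step 2: [[DE]E]
Step 3: [[[DE]E[D]][D]]
Step 4: [[[[DE]E[D]][D][[DE]E]][[DE]E]]
Step 5: [[[[[DE]E[D]][D][[DE]E]][[DE]E][[[DE]E[D]][D]]][[[DE]E[D]][D]]]

Answer: [[[[[DE]E[D]][D][[DE]E]][[DE]E][[[DE]E[D]][D]]][[[DE]E[D]][D]]]


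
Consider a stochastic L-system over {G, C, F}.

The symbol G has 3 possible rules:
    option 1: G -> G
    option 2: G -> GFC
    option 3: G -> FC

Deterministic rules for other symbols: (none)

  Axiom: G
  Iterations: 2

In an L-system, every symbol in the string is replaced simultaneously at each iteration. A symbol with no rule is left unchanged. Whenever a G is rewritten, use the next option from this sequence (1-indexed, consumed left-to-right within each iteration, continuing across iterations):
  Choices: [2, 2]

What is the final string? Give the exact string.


Answer: GFCFC

Derivation:
Step 0: G
Step 1: GFC  (used choices [2])
Step 2: GFCFC  (used choices [2])


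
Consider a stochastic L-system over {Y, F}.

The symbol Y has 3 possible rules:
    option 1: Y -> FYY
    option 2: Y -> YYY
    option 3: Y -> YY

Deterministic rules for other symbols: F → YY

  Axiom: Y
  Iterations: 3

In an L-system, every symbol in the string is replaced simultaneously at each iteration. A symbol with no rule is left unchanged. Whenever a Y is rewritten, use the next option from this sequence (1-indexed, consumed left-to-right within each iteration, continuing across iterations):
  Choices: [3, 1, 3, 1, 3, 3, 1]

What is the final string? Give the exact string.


Answer: YYFYYYYYYFYY

Derivation:
Step 0: Y
Step 1: YY  (used choices [3])
Step 2: FYYYY  (used choices [1, 3])
Step 3: YYFYYYYYYFYY  (used choices [1, 3, 3, 1])


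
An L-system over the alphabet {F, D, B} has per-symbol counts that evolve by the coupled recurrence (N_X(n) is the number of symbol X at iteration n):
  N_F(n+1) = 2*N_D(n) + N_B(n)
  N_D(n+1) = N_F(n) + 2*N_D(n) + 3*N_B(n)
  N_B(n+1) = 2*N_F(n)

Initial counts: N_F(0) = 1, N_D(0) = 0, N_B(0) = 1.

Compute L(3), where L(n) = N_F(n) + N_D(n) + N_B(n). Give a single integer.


Step 0: N_F=1, N_D=0, N_B=1, L=2
Step 1: N_F=1, N_D=4, N_B=2, L=7
Step 2: N_F=10, N_D=15, N_B=2, L=27
Step 3: N_F=32, N_D=46, N_B=20, L=98

Answer: 98


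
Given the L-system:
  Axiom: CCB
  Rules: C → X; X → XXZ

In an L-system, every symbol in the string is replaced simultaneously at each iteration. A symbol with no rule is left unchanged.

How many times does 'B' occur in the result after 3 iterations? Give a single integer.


Answer: 1

Derivation:
Step 0: CCB  (1 'B')
Step 1: XXB  (1 'B')
Step 2: XXZXXZB  (1 'B')
Step 3: XXZXXZZXXZXXZZB  (1 'B')


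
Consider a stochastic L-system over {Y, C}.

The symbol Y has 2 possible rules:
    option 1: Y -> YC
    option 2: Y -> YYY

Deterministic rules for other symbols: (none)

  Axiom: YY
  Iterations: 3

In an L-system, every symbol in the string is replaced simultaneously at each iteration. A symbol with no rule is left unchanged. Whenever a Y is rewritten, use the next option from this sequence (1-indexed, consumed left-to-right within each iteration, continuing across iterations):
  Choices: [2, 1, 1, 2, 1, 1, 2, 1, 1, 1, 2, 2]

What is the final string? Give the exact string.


Answer: YYYCYCYCYCYYYCYYYCC

Derivation:
Step 0: YY
Step 1: YYYYC  (used choices [2, 1])
Step 2: YCYYYYCYCC  (used choices [1, 2, 1, 1])
Step 3: YYYCYCYCYCYYYCYYYCC  (used choices [2, 1, 1, 1, 2, 2])


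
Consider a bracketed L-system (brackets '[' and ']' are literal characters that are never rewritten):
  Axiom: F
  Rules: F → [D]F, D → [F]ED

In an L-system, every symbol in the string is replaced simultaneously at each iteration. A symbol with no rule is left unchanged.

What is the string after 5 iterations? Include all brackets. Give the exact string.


Answer: [[[[[D]F]E[F]ED][[F]ED][D]F]E[[[F]ED][D]F]E[[D]F]E[F]ED][[[[F]ED][D]F]E[[D]F]E[F]ED][[[D]F]E[F]ED][[F]ED][D]F

Derivation:
Step 0: F
Step 1: [D]F
Step 2: [[F]ED][D]F
Step 3: [[[D]F]E[F]ED][[F]ED][D]F
Step 4: [[[[F]ED][D]F]E[[D]F]E[F]ED][[[D]F]E[F]ED][[F]ED][D]F
Step 5: [[[[[D]F]E[F]ED][[F]ED][D]F]E[[[F]ED][D]F]E[[D]F]E[F]ED][[[[F]ED][D]F]E[[D]F]E[F]ED][[[D]F]E[F]ED][[F]ED][D]F


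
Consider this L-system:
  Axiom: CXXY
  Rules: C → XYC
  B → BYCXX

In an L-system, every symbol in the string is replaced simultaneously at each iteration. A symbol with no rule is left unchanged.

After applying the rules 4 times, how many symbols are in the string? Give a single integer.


Step 0: length = 4
Step 1: length = 6
Step 2: length = 8
Step 3: length = 10
Step 4: length = 12

Answer: 12


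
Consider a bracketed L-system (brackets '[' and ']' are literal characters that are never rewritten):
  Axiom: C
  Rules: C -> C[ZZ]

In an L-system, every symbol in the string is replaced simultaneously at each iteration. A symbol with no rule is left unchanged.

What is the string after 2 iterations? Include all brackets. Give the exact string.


Answer: C[ZZ][ZZ]

Derivation:
Step 0: C
Step 1: C[ZZ]
Step 2: C[ZZ][ZZ]


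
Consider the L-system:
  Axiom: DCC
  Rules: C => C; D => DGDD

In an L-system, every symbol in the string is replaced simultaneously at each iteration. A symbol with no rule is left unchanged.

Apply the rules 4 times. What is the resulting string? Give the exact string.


Step 0: DCC
Step 1: DGDDCC
Step 2: DGDDGDGDDDGDDCC
Step 3: DGDDGDGDDDGDDGDGDDGDGDDDGDDDGDDGDGDDDGDDCC
Step 4: DGDDGDGDDDGDDGDGDDGDGDDDGDDDGDDGDGDDDGDDGDGDDGDGDDDGDDGDGDDGDGDDDGDDDGDDGDGDDDGDDDGDDGDGDDDGDDGDGDDGDGDDDGDDDGDDGDGDDDGDDCC

Answer: DGDDGDGDDDGDDGDGDDGDGDDDGDDDGDDGDGDDDGDDGDGDDGDGDDDGDDGDGDDGDGDDDGDDDGDDGDGDDDGDDDGDDGDGDDDGDDGDGDDGDGDDDGDDDGDDGDGDDDGDDCC


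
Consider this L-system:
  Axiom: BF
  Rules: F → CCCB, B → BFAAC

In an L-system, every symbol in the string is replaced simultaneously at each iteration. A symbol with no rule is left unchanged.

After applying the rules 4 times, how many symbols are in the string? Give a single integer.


Answer: 67

Derivation:
Step 0: length = 2
Step 1: length = 9
Step 2: length = 20
Step 3: length = 38
Step 4: length = 67


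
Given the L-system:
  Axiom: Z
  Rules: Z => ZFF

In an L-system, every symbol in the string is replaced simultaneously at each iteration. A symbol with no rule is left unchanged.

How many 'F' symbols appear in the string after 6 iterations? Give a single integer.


Step 0: Z  (0 'F')
Step 1: ZFF  (2 'F')
Step 2: ZFFFF  (4 'F')
Step 3: ZFFFFFF  (6 'F')
Step 4: ZFFFFFFFF  (8 'F')
Step 5: ZFFFFFFFFFF  (10 'F')
Step 6: ZFFFFFFFFFFFF  (12 'F')

Answer: 12


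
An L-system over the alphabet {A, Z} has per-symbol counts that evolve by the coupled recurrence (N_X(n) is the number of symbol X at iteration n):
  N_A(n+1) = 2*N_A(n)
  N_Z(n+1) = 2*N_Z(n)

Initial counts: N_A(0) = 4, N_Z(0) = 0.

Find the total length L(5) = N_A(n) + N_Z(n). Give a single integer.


Answer: 128

Derivation:
Step 0: N_A=4, N_Z=0, L=4
Step 1: N_A=8, N_Z=0, L=8
Step 2: N_A=16, N_Z=0, L=16
Step 3: N_A=32, N_Z=0, L=32
Step 4: N_A=64, N_Z=0, L=64
Step 5: N_A=128, N_Z=0, L=128
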